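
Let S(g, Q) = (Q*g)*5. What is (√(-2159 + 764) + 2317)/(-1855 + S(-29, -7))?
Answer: -331/120 - I*√155/280 ≈ -2.7583 - 0.044464*I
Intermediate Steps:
S(g, Q) = 5*Q*g
(√(-2159 + 764) + 2317)/(-1855 + S(-29, -7)) = (√(-2159 + 764) + 2317)/(-1855 + 5*(-7)*(-29)) = (√(-1395) + 2317)/(-1855 + 1015) = (3*I*√155 + 2317)/(-840) = (2317 + 3*I*√155)*(-1/840) = -331/120 - I*√155/280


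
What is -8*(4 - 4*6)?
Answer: 160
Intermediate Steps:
-8*(4 - 4*6) = -8*(4 - 24) = -8*(-20) = 160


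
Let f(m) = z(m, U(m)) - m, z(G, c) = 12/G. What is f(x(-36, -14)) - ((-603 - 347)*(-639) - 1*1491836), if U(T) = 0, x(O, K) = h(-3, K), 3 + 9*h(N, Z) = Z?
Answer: 135371575/153 ≈ 8.8478e+5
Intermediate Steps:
h(N, Z) = -1/3 + Z/9
x(O, K) = -1/3 + K/9
f(m) = -m + 12/m (f(m) = 12/m - m = -m + 12/m)
f(x(-36, -14)) - ((-603 - 347)*(-639) - 1*1491836) = (-(-1/3 + (1/9)*(-14)) + 12/(-1/3 + (1/9)*(-14))) - ((-603 - 347)*(-639) - 1*1491836) = (-(-1/3 - 14/9) + 12/(-1/3 - 14/9)) - (-950*(-639) - 1491836) = (-1*(-17/9) + 12/(-17/9)) - (607050 - 1491836) = (17/9 + 12*(-9/17)) - 1*(-884786) = (17/9 - 108/17) + 884786 = -683/153 + 884786 = 135371575/153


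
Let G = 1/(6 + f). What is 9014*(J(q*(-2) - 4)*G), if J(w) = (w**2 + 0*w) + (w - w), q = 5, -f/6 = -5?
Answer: 441686/9 ≈ 49076.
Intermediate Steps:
f = 30 (f = -6*(-5) = 30)
G = 1/36 (G = 1/(6 + 30) = 1/36 ≈ 0.027778)
J(w) = w**2 (J(w) = (w**2 + 0) + 0 = w**2 + 0 = w**2)
9014*(J(q*(-2) - 4)*G) = 9014*((5*(-2) - 4)**2*(1/36)) = 9014*((-10 - 4)**2*(1/36)) = 9014*((-14)**2*(1/36)) = 9014*(196*(1/36)) = 9014*(49/9) = 441686/9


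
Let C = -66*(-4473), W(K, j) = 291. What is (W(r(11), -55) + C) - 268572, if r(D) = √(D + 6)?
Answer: 26937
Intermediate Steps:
r(D) = √(6 + D)
C = 295218
(W(r(11), -55) + C) - 268572 = (291 + 295218) - 268572 = 295509 - 268572 = 26937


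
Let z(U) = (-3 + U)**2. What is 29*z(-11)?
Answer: 5684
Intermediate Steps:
29*z(-11) = 29*(-3 - 11)**2 = 29*(-14)**2 = 29*196 = 5684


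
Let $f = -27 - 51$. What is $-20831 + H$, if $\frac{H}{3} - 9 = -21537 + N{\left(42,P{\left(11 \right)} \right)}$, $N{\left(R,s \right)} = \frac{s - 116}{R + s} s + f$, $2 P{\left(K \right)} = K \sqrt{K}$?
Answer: $- \frac{489709631}{5725} - \frac{687027 \sqrt{11}}{11450} \approx -85738.0$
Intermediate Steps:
$f = -78$
$P{\left(K \right)} = \frac{K^{\frac{3}{2}}}{2}$ ($P{\left(K \right)} = \frac{K \sqrt{K}}{2} = \frac{K^{\frac{3}{2}}}{2}$)
$N{\left(R,s \right)} = -78 + \frac{s \left(-116 + s\right)}{R + s}$ ($N{\left(R,s \right)} = \frac{s - 116}{R + s} s - 78 = \frac{-116 + s}{R + s} s - 78 = \frac{s \left(-116 + s\right)}{R + s} - 78 = -78 + \frac{s \left(-116 + s\right)}{R + s}$)
$H = -64584 + \frac{3 \left(- \frac{11773}{4} - 1067 \sqrt{11}\right)}{42 + \frac{11 \sqrt{11}}{2}}$ ($H = 27 + 3 \left(-21537 + \frac{\left(\frac{11^{\frac{3}{2}}}{2}\right)^{2} - 194 \frac{11^{\frac{3}{2}}}{2} - 3276}{42 + \frac{11^{\frac{3}{2}}}{2}}\right) = 27 + 3 \left(-21537 + \frac{\left(\frac{11 \sqrt{11}}{2}\right)^{2} - 194 \frac{11 \sqrt{11}}{2} - 3276}{42 + \frac{11 \sqrt{11}}{2}}\right) = 27 + 3 \left(-21537 + \frac{\frac{1331}{4} - 1067 \sqrt{11} - 3276}{42 + \frac{11 \sqrt{11}}{2}}\right) = 27 + 3 \left(-21537 + \frac{- \frac{11773}{4} - 1067 \sqrt{11}}{42 + \frac{11 \sqrt{11}}{2}}\right) = 27 - \left(64611 - \frac{3 \left(- \frac{11773}{4} - 1067 \sqrt{11}\right)}{42 + \frac{11 \sqrt{11}}{2}}\right) = -64584 + \frac{3 \left(- \frac{11773}{4} - 1067 \sqrt{11}\right)}{42 + \frac{11 \sqrt{11}}{2}} \approx -64907.0$)
$-20831 + H = -20831 - \left(\frac{370452156}{5725} + \frac{687027 \sqrt{11}}{11450}\right) = - \frac{489709631}{5725} - \frac{687027 \sqrt{11}}{11450}$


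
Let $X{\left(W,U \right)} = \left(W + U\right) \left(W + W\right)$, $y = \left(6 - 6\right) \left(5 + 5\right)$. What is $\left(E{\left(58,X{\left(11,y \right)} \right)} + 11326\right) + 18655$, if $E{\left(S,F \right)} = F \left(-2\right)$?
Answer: $29497$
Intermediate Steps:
$y = 0$ ($y = 0 \cdot 10 = 0$)
$X{\left(W,U \right)} = 2 W \left(U + W\right)$ ($X{\left(W,U \right)} = \left(U + W\right) 2 W = 2 W \left(U + W\right)$)
$E{\left(S,F \right)} = - 2 F$
$\left(E{\left(58,X{\left(11,y \right)} \right)} + 11326\right) + 18655 = \left(- 2 \cdot 2 \cdot 11 \left(0 + 11\right) + 11326\right) + 18655 = \left(- 2 \cdot 2 \cdot 11 \cdot 11 + 11326\right) + 18655 = \left(\left(-2\right) 242 + 11326\right) + 18655 = \left(-484 + 11326\right) + 18655 = 10842 + 18655 = 29497$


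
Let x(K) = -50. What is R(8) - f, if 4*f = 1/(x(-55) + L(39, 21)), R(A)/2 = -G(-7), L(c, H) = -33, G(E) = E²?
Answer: -32535/332 ≈ -97.997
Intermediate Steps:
R(A) = -98 (R(A) = 2*(-1*(-7)²) = 2*(-1*49) = 2*(-49) = -98)
f = -1/332 (f = 1/(4*(-50 - 33)) = (¼)/(-83) = (¼)*(-1/83) = -1/332 ≈ -0.0030120)
R(8) - f = -98 - 1*(-1/332) = -98 + 1/332 = -32535/332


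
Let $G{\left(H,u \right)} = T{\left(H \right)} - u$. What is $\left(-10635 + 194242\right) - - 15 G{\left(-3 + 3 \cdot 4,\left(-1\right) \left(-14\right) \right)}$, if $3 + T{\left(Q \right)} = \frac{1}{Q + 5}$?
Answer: $\frac{2566943}{14} \approx 1.8335 \cdot 10^{5}$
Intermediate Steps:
$T{\left(Q \right)} = -3 + \frac{1}{5 + Q}$ ($T{\left(Q \right)} = -3 + \frac{1}{Q + 5} = -3 + \frac{1}{5 + Q}$)
$G{\left(H,u \right)} = - u + \frac{-14 - 3 H}{5 + H}$ ($G{\left(H,u \right)} = \frac{-14 - 3 H}{5 + H} - u = - u + \frac{-14 - 3 H}{5 + H}$)
$\left(-10635 + 194242\right) - - 15 G{\left(-3 + 3 \cdot 4,\left(-1\right) \left(-14\right) \right)} = \left(-10635 + 194242\right) - - 15 \frac{-14 - 3 \left(-3 + 3 \cdot 4\right) - \left(-1\right) \left(-14\right) \left(5 + \left(-3 + 3 \cdot 4\right)\right)}{5 + \left(-3 + 3 \cdot 4\right)} = 183607 - - 15 \frac{-14 - 3 \left(-3 + 12\right) - 14 \left(5 + \left(-3 + 12\right)\right)}{5 + \left(-3 + 12\right)} = 183607 - - 15 \frac{-14 - 27 - 14 \left(5 + 9\right)}{5 + 9} = 183607 - - 15 \frac{-14 - 27 - 14 \cdot 14}{14} = 183607 - - 15 \frac{-14 - 27 - 196}{14} = 183607 - - 15 \cdot \frac{1}{14} \left(-237\right) = 183607 - \left(-15\right) \left(- \frac{237}{14}\right) = 183607 - \frac{3555}{14} = \frac{2566943}{14}$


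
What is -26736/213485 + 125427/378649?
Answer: 16653223431/80835881765 ≈ 0.20601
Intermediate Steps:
-26736/213485 + 125427/378649 = 16653223431/80835881765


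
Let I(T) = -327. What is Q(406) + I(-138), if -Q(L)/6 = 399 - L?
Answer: -285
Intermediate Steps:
Q(L) = -2394 + 6*L (Q(L) = -6*(399 - L) = -2394 + 6*L)
Q(406) + I(-138) = (-2394 + 6*406) - 327 = (-2394 + 2436) - 327 = 42 - 327 = -285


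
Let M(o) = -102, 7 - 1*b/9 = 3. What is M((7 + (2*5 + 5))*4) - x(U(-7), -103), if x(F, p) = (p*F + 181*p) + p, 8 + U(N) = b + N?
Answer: 20807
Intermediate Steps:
b = 36 (b = 63 - 9*3 = 63 - 27 = 36)
U(N) = 28 + N (U(N) = -8 + (36 + N) = 28 + N)
x(F, p) = 182*p + F*p (x(F, p) = (F*p + 181*p) + p = (181*p + F*p) + p = 182*p + F*p)
M((7 + (2*5 + 5))*4) - x(U(-7), -103) = -102 - (-103)*(182 + (28 - 7)) = -102 - (-103)*(182 + 21) = -102 - (-103)*203 = -102 - 1*(-20909) = -102 + 20909 = 20807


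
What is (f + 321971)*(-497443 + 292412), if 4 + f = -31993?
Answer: -59453659194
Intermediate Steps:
f = -31997 (f = -4 - 31993 = -31997)
(f + 321971)*(-497443 + 292412) = (-31997 + 321971)*(-497443 + 292412) = 289974*(-205031) = -59453659194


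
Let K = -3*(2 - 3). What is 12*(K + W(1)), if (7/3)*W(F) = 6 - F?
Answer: 432/7 ≈ 61.714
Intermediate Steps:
K = 3 (K = -3*(-1) = 3)
W(F) = 18/7 - 3*F/7 (W(F) = 3*(6 - F)/7 = 18/7 - 3*F/7)
12*(K + W(1)) = 12*(3 + (18/7 - 3/7*1)) = 12*(3 + (18/7 - 3/7)) = 12*(3 + 15/7) = 12*(36/7) = 432/7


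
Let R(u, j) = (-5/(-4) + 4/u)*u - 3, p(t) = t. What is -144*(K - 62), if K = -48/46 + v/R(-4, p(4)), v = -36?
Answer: 178992/23 ≈ 7782.3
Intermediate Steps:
R(u, j) = -3 + u*(5/4 + 4/u) (R(u, j) = (-5*(-¼) + 4/u)*u - 3 = (5/4 + 4/u)*u - 3 = u*(5/4 + 4/u) - 3 = -3 + u*(5/4 + 4/u))
K = 183/23 (K = -48/46 - 36/(1 + (5/4)*(-4)) = -48*1/46 - 36/(1 - 5) = -24/23 - 36/(-4) = -24/23 - 36*(-¼) = -24/23 + 9 = 183/23 ≈ 7.9565)
-144*(K - 62) = -144*(183/23 - 62) = -144*(-1243/23) = 178992/23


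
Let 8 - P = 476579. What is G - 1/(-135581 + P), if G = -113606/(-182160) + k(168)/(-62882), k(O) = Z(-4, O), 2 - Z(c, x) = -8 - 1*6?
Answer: 2969634456097/4763551080420 ≈ 0.62341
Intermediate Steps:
P = -476571 (P = 8 - 1*476579 = 8 - 476579 = -476571)
Z(c, x) = 16 (Z(c, x) = 2 - (-8 - 1*6) = 2 - (-8 - 6) = 2 - 1*(-14) = 2 + 14 = 16)
k(O) = 16
G = 77618021/124506360 (G = -113606/(-182160) + 16/(-62882) = -113606*(-1/182160) + 16*(-1/62882) = 56803/91080 - 8/31441 = 77618021/124506360 ≈ 0.62341)
G - 1/(-135581 + P) = 77618021/124506360 - 1/(-135581 - 476571) = 77618021/124506360 - 1/(-612152) = 77618021/124506360 - 1*(-1/612152) = 77618021/124506360 + 1/612152 = 2969634456097/4763551080420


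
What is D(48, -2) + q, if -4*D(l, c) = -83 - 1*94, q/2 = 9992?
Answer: 80113/4 ≈ 20028.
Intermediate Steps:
q = 19984 (q = 2*9992 = 19984)
D(l, c) = 177/4 (D(l, c) = -(-83 - 1*94)/4 = -(-83 - 94)/4 = -1/4*(-177) = 177/4)
D(48, -2) + q = 177/4 + 19984 = 80113/4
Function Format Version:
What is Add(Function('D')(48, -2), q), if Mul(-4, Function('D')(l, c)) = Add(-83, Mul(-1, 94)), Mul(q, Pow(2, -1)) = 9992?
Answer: Rational(80113, 4) ≈ 20028.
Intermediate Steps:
q = 19984 (q = Mul(2, 9992) = 19984)
Function('D')(l, c) = Rational(177, 4) (Function('D')(l, c) = Mul(Rational(-1, 4), Add(-83, Mul(-1, 94))) = Mul(Rational(-1, 4), Add(-83, -94)) = Mul(Rational(-1, 4), -177) = Rational(177, 4))
Add(Function('D')(48, -2), q) = Add(Rational(177, 4), 19984) = Rational(80113, 4)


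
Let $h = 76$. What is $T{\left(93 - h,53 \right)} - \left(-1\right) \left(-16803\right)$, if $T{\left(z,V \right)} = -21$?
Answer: $-16824$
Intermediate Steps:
$T{\left(93 - h,53 \right)} - \left(-1\right) \left(-16803\right) = -21 - \left(-1\right) \left(-16803\right) = -21 - 16803 = -16824$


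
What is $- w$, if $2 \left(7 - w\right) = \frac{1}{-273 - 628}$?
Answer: $- \frac{12615}{1802} \approx -7.0006$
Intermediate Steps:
$w = \frac{12615}{1802}$ ($w = 7 - \frac{1}{2 \left(-273 - 628\right)} = 7 - \frac{1}{2 \left(-901\right)} = 7 - - \frac{1}{1802} = 7 + \frac{1}{1802} = \frac{12615}{1802} \approx 7.0006$)
$- w = \left(-1\right) \frac{12615}{1802} = - \frac{12615}{1802}$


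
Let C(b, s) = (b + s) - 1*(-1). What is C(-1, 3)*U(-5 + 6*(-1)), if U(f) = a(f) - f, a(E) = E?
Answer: 0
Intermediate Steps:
C(b, s) = 1 + b + s (C(b, s) = (b + s) + 1 = 1 + b + s)
U(f) = 0 (U(f) = f - f = 0)
C(-1, 3)*U(-5 + 6*(-1)) = (1 - 1 + 3)*0 = 3*0 = 0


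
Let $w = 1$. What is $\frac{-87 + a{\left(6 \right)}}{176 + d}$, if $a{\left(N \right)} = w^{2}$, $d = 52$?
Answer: $- \frac{43}{114} \approx -0.37719$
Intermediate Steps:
$a{\left(N \right)} = 1$ ($a{\left(N \right)} = 1^{2} = 1$)
$\frac{-87 + a{\left(6 \right)}}{176 + d} = \frac{-87 + 1}{176 + 52} = - \frac{86}{228} = \left(-86\right) \frac{1}{228} = - \frac{43}{114}$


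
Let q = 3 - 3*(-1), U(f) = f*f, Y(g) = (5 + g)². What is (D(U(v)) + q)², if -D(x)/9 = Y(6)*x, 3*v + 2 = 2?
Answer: 36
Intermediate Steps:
v = 0 (v = -⅔ + (⅓)*2 = -⅔ + ⅔ = 0)
U(f) = f²
q = 6 (q = 3 + 3 = 6)
D(x) = -1089*x (D(x) = -9*(5 + 6)²*x = -9*11²*x = -1089*x)
(D(U(v)) + q)² = (-1089*0² + 6)² = (-1089*0 + 6)² = (0 + 6)² = 6² = 36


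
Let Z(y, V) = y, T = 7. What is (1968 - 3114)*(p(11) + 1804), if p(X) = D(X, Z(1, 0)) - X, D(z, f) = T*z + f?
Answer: -2144166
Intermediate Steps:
D(z, f) = f + 7*z (D(z, f) = 7*z + f = f + 7*z)
p(X) = 1 + 6*X (p(X) = (1 + 7*X) - X = 1 + 6*X)
(1968 - 3114)*(p(11) + 1804) = (1968 - 3114)*((1 + 6*11) + 1804) = -1146*((1 + 66) + 1804) = -1146*(67 + 1804) = -1146*1871 = -2144166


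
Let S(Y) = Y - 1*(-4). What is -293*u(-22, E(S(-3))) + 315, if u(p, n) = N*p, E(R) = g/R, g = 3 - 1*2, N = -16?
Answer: -102821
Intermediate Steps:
g = 1 (g = 3 - 2 = 1)
S(Y) = 4 + Y (S(Y) = Y + 4 = 4 + Y)
E(R) = 1/R
u(p, n) = -16*p
-293*u(-22, E(S(-3))) + 315 = -(-4688)*(-22) + 315 = -293*352 + 315 = -103136 + 315 = -102821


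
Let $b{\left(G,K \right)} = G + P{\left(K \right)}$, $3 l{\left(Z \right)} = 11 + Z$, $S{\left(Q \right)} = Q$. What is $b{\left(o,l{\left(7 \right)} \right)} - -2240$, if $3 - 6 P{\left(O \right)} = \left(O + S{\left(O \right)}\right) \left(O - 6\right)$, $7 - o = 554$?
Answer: $\frac{3387}{2} \approx 1693.5$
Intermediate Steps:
$o = -547$ ($o = 7 - 554 = -547$)
$P{\left(O \right)} = \frac{1}{2} - \frac{O \left(-6 + O\right)}{3}$ ($P{\left(O \right)} = \frac{1}{2} - \frac{\left(O + O\right) \left(O - 6\right)}{6} = \frac{1}{2} - \frac{2 O \left(-6 + O\right)}{6} = \frac{1}{2} - \frac{O \left(-6 + O\right)}{3}$)
$l{\left(Z \right)} = \frac{11}{3} + \frac{Z}{3}$ ($l{\left(Z \right)} = \frac{11 + Z}{3} = \frac{11}{3} + \frac{Z}{3}$)
$b{\left(G,K \right)} = \frac{1}{2} + G + 2 K - \frac{K^{2}}{3}$ ($b{\left(G,K \right)} = G + \left(\frac{1}{2} + 2 K - \frac{K^{2}}{3}\right) = \frac{1}{2} + G + 2 K - \frac{K^{2}}{3}$)
$b{\left(o,l{\left(7 \right)} \right)} - -2240 = \left(\frac{1}{2} - 547 + 2 \left(\frac{11}{3} + \frac{1}{3} \cdot 7\right) - \frac{\left(\frac{11}{3} + \frac{1}{3} \cdot 7\right)^{2}}{3}\right) - -2240 = \left(\frac{1}{2} - 547 + 2 \left(\frac{11}{3} + \frac{7}{3}\right) - \frac{\left(\frac{11}{3} + \frac{7}{3}\right)^{2}}{3}\right) + 2240 = \left(\frac{1}{2} - 547 + 2 \cdot 6 - \frac{6^{2}}{3}\right) + 2240 = \left(\frac{1}{2} - 547 + 12 - 12\right) + 2240 = - \frac{1093}{2} + 2240 = \frac{3387}{2}$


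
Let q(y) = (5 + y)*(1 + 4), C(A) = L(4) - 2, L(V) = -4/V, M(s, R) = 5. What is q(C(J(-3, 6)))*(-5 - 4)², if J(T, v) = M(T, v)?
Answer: 810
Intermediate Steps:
J(T, v) = 5
C(A) = -3 (C(A) = -4/4 - 2 = -4*¼ - 2 = -1 - 2 = -3)
q(y) = 25 + 5*y (q(y) = (5 + y)*5 = 25 + 5*y)
q(C(J(-3, 6)))*(-5 - 4)² = (25 + 5*(-3))*(-5 - 4)² = (25 - 15)*(-9)² = 10*81 = 810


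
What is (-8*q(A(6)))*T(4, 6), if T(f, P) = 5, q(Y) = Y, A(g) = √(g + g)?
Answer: -80*√3 ≈ -138.56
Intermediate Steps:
A(g) = √2*√g (A(g) = √(2*g) = √2*√g)
(-8*q(A(6)))*T(4, 6) = -8*√2*√6*5 = -16*√3*5 = -80*√3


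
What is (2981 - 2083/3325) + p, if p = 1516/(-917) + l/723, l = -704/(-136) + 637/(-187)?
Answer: 175417506621827/58890175575 ≈ 2978.7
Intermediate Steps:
l = 331/187 (l = -704*(-1/136) + 637*(-1/187) = 88/17 - 637/187 = 331/187 ≈ 1.7701)
p = -204661189/123979317 (p = 1516/(-917) + (331/187)/723 = 1516*(-1/917) + (331/187)*(1/723) = -1516/917 + 331/135201 = -204661189/123979317 ≈ -1.6508)
(2981 - 2083/3325) + p = (2981 - 2083/3325) - 204661189/123979317 = 9909742/3325 - 204661189/123979317 = 175417506621827/58890175575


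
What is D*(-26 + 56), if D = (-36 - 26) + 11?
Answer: -1530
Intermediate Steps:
D = -51 (D = -62 + 11 = -51)
D*(-26 + 56) = -51*(-26 + 56) = -51*30 = -1530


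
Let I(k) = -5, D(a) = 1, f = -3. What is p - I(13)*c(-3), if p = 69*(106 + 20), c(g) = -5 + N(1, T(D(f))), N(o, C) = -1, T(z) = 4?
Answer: 8664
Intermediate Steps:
c(g) = -6 (c(g) = -5 - 1 = -6)
p = 8694 (p = 69*126 = 8694)
p - I(13)*c(-3) = 8694 - (-5)*(-6) = 8694 - 1*30 = 8694 - 30 = 8664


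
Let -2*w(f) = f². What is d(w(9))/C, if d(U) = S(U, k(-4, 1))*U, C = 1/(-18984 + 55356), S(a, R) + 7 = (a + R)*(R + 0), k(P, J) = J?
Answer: 68497569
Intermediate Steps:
S(a, R) = -7 + R*(R + a) (S(a, R) = -7 + (a + R)*(R + 0) = -7 + (R + a)*R = -7 + R*(R + a))
C = 1/36372 ≈ 2.7494e-5
w(f) = -f²/2
d(U) = U*(-6 + U) (d(U) = (-7 + 1² + 1*U)*U = (-7 + 1 + U)*U = (-6 + U)*U = U*(-6 + U))
d(w(9))/C = ((-½*9²)*(-6 - ½*9²))/(1/36372) = ((-½*81)*(-6 - ½*81))*36372 = -81*(-6 - 81/2)/2*36372 = -81/2*(-93/2)*36372 = (7533/4)*36372 = 68497569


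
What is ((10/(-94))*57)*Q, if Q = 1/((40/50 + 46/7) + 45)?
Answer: -3325/28717 ≈ -0.11579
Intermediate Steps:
Q = 35/1833 (Q = 1/((40*(1/50) + 46*(⅐)) + 45) = 1/((⅘ + 46/7) + 45) = 1/(258/35 + 45) = 1/(1833/35) = 35/1833 ≈ 0.019094)
((10/(-94))*57)*Q = ((10/(-94))*57)*(35/1833) = ((10*(-1/94))*57)*(35/1833) = -5/47*57*(35/1833) = -285/47*35/1833 = -3325/28717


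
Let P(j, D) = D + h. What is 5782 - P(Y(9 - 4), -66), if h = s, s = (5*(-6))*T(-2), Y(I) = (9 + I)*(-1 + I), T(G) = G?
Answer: 5788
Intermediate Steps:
Y(I) = (-1 + I)*(9 + I)
s = 60 (s = (5*(-6))*(-2) = -30*(-2) = 60)
h = 60
P(j, D) = 60 + D (P(j, D) = D + 60 = 60 + D)
5782 - P(Y(9 - 4), -66) = 5782 - (60 - 66) = 5782 - 1*(-6) = 5782 + 6 = 5788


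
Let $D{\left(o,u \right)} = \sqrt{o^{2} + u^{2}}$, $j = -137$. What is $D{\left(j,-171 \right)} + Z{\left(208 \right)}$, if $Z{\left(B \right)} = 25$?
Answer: $25 + \sqrt{48010} \approx 244.11$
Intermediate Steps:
$D{\left(j,-171 \right)} + Z{\left(208 \right)} = \sqrt{\left(-137\right)^{2} + \left(-171\right)^{2}} + 25 = \sqrt{18769 + 29241} + 25 = \sqrt{48010} + 25 = 25 + \sqrt{48010}$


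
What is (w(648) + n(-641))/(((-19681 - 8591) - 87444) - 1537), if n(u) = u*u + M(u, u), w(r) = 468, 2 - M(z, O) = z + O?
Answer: -412633/117253 ≈ -3.5192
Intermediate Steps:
M(z, O) = 2 - O - z (M(z, O) = 2 - (z + O) = 2 - (O + z) = 2 + (-O - z) = 2 - O - z)
n(u) = 2 + u**2 - 2*u (n(u) = u*u + (2 - u - u) = u**2 + (2 - 2*u) = 2 + u**2 - 2*u)
(w(648) + n(-641))/(((-19681 - 8591) - 87444) - 1537) = (468 + (2 + (-641)**2 - 2*(-641)))/(((-19681 - 8591) - 87444) - 1537) = (468 + (2 + 410881 + 1282))/((-28272 - 87444) - 1537) = (468 + 412165)/(-115716 - 1537) = 412633/(-117253) = 412633*(-1/117253) = -412633/117253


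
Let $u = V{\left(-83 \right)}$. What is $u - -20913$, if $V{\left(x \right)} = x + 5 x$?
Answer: $20415$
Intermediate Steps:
$V{\left(x \right)} = 6 x$
$u = -498$ ($u = 6 \left(-83\right) = -498$)
$u - -20913 = -498 - -20913 = -498 + \left(-1471 + 22384\right) = -498 + 20913 = 20415$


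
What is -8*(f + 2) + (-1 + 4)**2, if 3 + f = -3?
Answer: 41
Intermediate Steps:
f = -6 (f = -3 - 3 = -6)
-8*(f + 2) + (-1 + 4)**2 = -8*(-6 + 2) + (-1 + 4)**2 = -8*(-4) + 3**2 = 32 + 9 = 41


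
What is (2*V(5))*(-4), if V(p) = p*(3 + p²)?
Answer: -1120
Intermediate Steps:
(2*V(5))*(-4) = (2*(5*(3 + 5²)))*(-4) = (2*(5*(3 + 25)))*(-4) = (2*(5*28))*(-4) = (2*140)*(-4) = 280*(-4) = -1120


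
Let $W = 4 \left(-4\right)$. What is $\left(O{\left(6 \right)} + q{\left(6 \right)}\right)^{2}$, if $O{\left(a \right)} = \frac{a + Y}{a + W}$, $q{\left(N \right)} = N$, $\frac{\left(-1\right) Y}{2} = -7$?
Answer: $16$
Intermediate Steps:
$W = -16$
$Y = 14$ ($Y = \left(-2\right) \left(-7\right) = 14$)
$O{\left(a \right)} = \frac{14 + a}{-16 + a}$ ($O{\left(a \right)} = \frac{a + 14}{a - 16} = \frac{14 + a}{-16 + a}$)
$\left(O{\left(6 \right)} + q{\left(6 \right)}\right)^{2} = \left(\frac{14 + 6}{-16 + 6} + 6\right)^{2} = \left(\frac{1}{-10} \cdot 20 + 6\right)^{2} = \left(\left(- \frac{1}{10}\right) 20 + 6\right)^{2} = \left(-2 + 6\right)^{2} = 4^{2} = 16$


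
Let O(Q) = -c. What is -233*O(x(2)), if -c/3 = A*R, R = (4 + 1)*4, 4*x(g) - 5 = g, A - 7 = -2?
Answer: -69900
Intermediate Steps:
A = 5 (A = 7 - 2 = 5)
x(g) = 5/4 + g/4
R = 20 (R = 5*4 = 20)
c = -300 (c = -15*20 = -3*100 = -300)
O(Q) = 300 (O(Q) = -1*(-300) = 300)
-233*O(x(2)) = -233*300 = -69900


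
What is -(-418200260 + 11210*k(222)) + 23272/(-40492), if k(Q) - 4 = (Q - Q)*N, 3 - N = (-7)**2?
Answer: 4232987310842/10123 ≈ 4.1816e+8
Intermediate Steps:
N = -46 (N = 3 - 1*(-7)**2 = 3 - 1*49 = 3 - 49 = -46)
k(Q) = 4 (k(Q) = 4 + (Q - Q)*(-46) = 4 + 0*(-46) = 4 + 0 = 4)
-(-418200260 + 11210*k(222)) + 23272/(-40492) = -11210/(1/(-37306 + 4)) + 23272/(-40492) = -11210/(1/(-37302)) + 23272*(-1/40492) = -11210/(-1/37302) - 5818/10123 = -11210*(-37302) - 5818/10123 = 418155420 - 5818/10123 = 4232987310842/10123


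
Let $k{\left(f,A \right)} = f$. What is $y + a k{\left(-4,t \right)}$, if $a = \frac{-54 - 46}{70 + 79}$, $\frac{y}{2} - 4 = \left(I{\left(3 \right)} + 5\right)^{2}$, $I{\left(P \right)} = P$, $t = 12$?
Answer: $\frac{20664}{149} \approx 138.68$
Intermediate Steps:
$y = 136$ ($y = 8 + 2 \left(3 + 5\right)^{2} = 8 + 2 \cdot 8^{2} = 8 + 2 \cdot 64 = 8 + 128 = 136$)
$a = - \frac{100}{149} \approx -0.67114$
$y + a k{\left(-4,t \right)} = 136 - - \frac{400}{149} = 136 + \frac{400}{149} = \frac{20664}{149}$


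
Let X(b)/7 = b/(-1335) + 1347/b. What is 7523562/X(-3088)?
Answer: 31015733873760/54162493 ≈ 5.7264e+5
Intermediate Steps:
X(b) = 9429/b - 7*b/1335 (X(b) = 7*(b/(-1335) + 1347/b) = 7*(b*(-1/1335) + 1347/b) = 7*(-b/1335 + 1347/b) = 7*(1347/b - b/1335) = 9429/b - 7*b/1335)
7523562/X(-3088) = 7523562/(9429/(-3088) - 7/1335*(-3088)) = 7523562/(9429*(-1/3088) + 21616/1335) = 7523562/(-9429/3088 + 21616/1335) = 7523562/(54162493/4122480) = 7523562*(4122480/54162493) = 31015733873760/54162493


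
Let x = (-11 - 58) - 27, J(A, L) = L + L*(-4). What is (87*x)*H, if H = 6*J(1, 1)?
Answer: 150336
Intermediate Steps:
J(A, L) = -3*L (J(A, L) = L - 4*L = -3*L)
H = -18 (H = 6*(-3*1) = 6*(-3) = -18)
x = -96 (x = -69 - 27 = -96)
(87*x)*H = (87*(-96))*(-18) = -8352*(-18) = 150336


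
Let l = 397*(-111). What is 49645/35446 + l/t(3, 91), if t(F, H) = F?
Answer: -520616649/35446 ≈ -14688.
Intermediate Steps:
l = -44067
49645/35446 + l/t(3, 91) = 49645/35446 - 44067/3 = 49645*(1/35446) - 44067*⅓ = 49645/35446 - 14689 = -520616649/35446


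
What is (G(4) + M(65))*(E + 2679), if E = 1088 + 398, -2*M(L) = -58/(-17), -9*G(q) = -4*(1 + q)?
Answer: 19355/9 ≈ 2150.6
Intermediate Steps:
G(q) = 4/9 + 4*q/9 (G(q) = -(-4)*(1 + q)/9 = -(-4 - 4*q)/9 = 4/9 + 4*q/9)
M(L) = -29/17 (M(L) = -(-29)/(-17) = -(-29)*(-1)/17 = -1/2*58/17 = -29/17)
E = 1486
(G(4) + M(65))*(E + 2679) = ((4/9 + (4/9)*4) - 29/17)*(1486 + 2679) = ((4/9 + 16/9) - 29/17)*4165 = (20/9 - 29/17)*4165 = (79/153)*4165 = 19355/9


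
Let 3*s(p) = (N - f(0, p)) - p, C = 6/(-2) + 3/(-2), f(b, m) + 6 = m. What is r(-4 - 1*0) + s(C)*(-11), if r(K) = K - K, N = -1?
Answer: -154/3 ≈ -51.333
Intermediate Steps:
f(b, m) = -6 + m
C = -9/2 (C = 6*(-½) + 3*(-½) = -3 - 3/2 = -9/2 ≈ -4.5000)
s(p) = 5/3 - 2*p/3 (s(p) = ((-1 - (-6 + p)) - p)/3 = ((-1 + (6 - p)) - p)/3 = ((5 - p) - p)/3 = (5 - 2*p)/3 = 5/3 - 2*p/3)
r(K) = 0
r(-4 - 1*0) + s(C)*(-11) = 0 + (5/3 - ⅔*(-9/2))*(-11) = 0 + (5/3 + 3)*(-11) = 0 + (14/3)*(-11) = 0 - 154/3 = -154/3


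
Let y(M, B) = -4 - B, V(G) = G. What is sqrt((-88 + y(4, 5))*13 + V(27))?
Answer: I*sqrt(1234) ≈ 35.128*I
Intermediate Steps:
sqrt((-88 + y(4, 5))*13 + V(27)) = sqrt((-88 + (-4 - 1*5))*13 + 27) = sqrt((-88 + (-4 - 5))*13 + 27) = sqrt((-88 - 9)*13 + 27) = sqrt(-97*13 + 27) = sqrt(-1261 + 27) = sqrt(-1234) = I*sqrt(1234)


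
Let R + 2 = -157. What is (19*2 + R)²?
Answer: 14641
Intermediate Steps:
R = -159 (R = -2 - 157 = -159)
(19*2 + R)² = (19*2 - 159)² = (38 - 159)² = (-121)² = 14641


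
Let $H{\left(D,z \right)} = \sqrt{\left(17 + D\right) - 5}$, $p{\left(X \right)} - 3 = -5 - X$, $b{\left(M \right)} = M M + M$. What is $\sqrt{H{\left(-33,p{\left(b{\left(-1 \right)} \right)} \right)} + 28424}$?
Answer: $\sqrt{28424 + i \sqrt{21}} \approx 168.59 + 0.014 i$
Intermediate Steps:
$b{\left(M \right)} = M + M^{2}$ ($b{\left(M \right)} = M^{2} + M = M + M^{2}$)
$p{\left(X \right)} = -2 - X$ ($p{\left(X \right)} = 3 - \left(5 + X\right) = -2 - X$)
$H{\left(D,z \right)} = \sqrt{12 + D}$
$\sqrt{H{\left(-33,p{\left(b{\left(-1 \right)} \right)} \right)} + 28424} = \sqrt{\sqrt{12 - 33} + 28424} = \sqrt{\sqrt{-21} + 28424} = \sqrt{i \sqrt{21} + 28424} = \sqrt{28424 + i \sqrt{21}}$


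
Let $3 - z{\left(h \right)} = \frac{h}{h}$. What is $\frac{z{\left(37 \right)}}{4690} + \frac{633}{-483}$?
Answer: $- \frac{70662}{53935} \approx -1.3101$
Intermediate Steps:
$z{\left(h \right)} = 2$ ($z{\left(h \right)} = 3 - \frac{h}{h} = 3 - 1 = 2$)
$\frac{z{\left(37 \right)}}{4690} + \frac{633}{-483} = \frac{2}{4690} + \frac{633}{-483} = 2 \cdot \frac{1}{4690} + 633 \left(- \frac{1}{483}\right) = \frac{1}{2345} - \frac{211}{161} = - \frac{70662}{53935}$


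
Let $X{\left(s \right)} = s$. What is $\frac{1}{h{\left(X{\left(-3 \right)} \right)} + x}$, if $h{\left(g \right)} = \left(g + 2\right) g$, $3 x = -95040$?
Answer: $- \frac{1}{31677} \approx -3.1569 \cdot 10^{-5}$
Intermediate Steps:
$x = -31680$ ($x = \frac{1}{3} \left(-95040\right) = -31680$)
$h{\left(g \right)} = g \left(2 + g\right)$ ($h{\left(g \right)} = \left(2 + g\right) g = g \left(2 + g\right)$)
$\frac{1}{h{\left(X{\left(-3 \right)} \right)} + x} = \frac{1}{- 3 \left(2 - 3\right) - 31680} = \frac{1}{\left(-3\right) \left(-1\right) - 31680} = \frac{1}{3 - 31680} = \frac{1}{-31677} = - \frac{1}{31677}$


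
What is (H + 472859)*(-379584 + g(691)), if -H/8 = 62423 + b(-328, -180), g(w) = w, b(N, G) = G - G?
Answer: 10050136825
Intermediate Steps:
b(N, G) = 0
H = -499384 (H = -8*(62423 + 0) = -8*62423 = -499384)
(H + 472859)*(-379584 + g(691)) = (-499384 + 472859)*(-379584 + 691) = -26525*(-378893) = 10050136825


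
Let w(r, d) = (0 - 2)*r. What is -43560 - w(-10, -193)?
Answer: -43580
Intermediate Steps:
w(r, d) = -2*r
-43560 - w(-10, -193) = -43560 - (-2)*(-10) = -43560 - 1*20 = -43560 - 20 = -43580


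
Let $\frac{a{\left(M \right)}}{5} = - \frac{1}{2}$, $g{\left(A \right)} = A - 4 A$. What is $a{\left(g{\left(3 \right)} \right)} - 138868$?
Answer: $- \frac{277741}{2} \approx -1.3887 \cdot 10^{5}$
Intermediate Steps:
$g{\left(A \right)} = - 3 A$
$a{\left(M \right)} = - \frac{5}{2}$ ($a{\left(M \right)} = 5 \left(- \frac{1}{2}\right) = - \frac{5}{2}$)
$a{\left(g{\left(3 \right)} \right)} - 138868 = - \frac{5}{2} - 138868 = - \frac{277741}{2}$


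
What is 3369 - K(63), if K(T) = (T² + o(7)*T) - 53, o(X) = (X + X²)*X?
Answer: -25243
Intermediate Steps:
o(X) = X*(X + X²)
K(T) = -53 + T² + 392*T (K(T) = (T² + (7²*(1 + 7))*T) - 53 = (T² + (49*8)*T) - 53 = (T² + 392*T) - 53 = -53 + T² + 392*T)
3369 - K(63) = 3369 - (-53 + 63² + 392*63) = 3369 - (-53 + 3969 + 24696) = 3369 - 1*28612 = 3369 - 28612 = -25243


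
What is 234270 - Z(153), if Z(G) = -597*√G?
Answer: 234270 + 1791*√17 ≈ 2.4165e+5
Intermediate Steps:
234270 - Z(153) = 234270 - (-597)*√153 = 234270 - (-597)*3*√17 = 234270 - (-1791)*√17 = 234270 + 1791*√17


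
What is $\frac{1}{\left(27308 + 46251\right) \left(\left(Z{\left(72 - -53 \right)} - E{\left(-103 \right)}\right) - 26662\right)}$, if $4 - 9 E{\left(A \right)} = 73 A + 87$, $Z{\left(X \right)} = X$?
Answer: $- \frac{9}{18115301371} \approx -4.9682 \cdot 10^{-10}$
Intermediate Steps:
$E{\left(A \right)} = - \frac{83}{9} - \frac{73 A}{9}$ ($E{\left(A \right)} = \frac{4}{9} - \frac{73 A + 87}{9} = \frac{4}{9} - \frac{87 + 73 A}{9} = \frac{4}{9} - \left(\frac{29}{3} + \frac{73 A}{9}\right) = - \frac{83}{9} - \frac{73 A}{9}$)
$\frac{1}{\left(27308 + 46251\right) \left(\left(Z{\left(72 - -53 \right)} - E{\left(-103 \right)}\right) - 26662\right)} = \frac{1}{\left(27308 + 46251\right) \left(\left(\left(72 - -53\right) - \left(- \frac{83}{9} - - \frac{7519}{9}\right)\right) - 26662\right)} = \frac{1}{73559 \left(\left(\left(72 + 53\right) - \left(- \frac{83}{9} + \frac{7519}{9}\right)\right) - 26662\right)} = \frac{1}{73559 \left(\left(125 - \frac{7436}{9}\right) - 26662\right)} = \frac{1}{73559 \left(- \frac{6311}{9} - 26662\right)} = \frac{1}{73559 \left(- \frac{246269}{9}\right)} = \frac{1}{- \frac{18115301371}{9}} = - \frac{9}{18115301371}$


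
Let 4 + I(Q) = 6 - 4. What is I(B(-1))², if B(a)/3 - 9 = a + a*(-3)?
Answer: 4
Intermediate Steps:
B(a) = 27 - 6*a (B(a) = 27 + 3*(a + a*(-3)) = 27 + 3*(a - 3*a) = 27 + 3*(-2*a) = 27 - 6*a)
I(Q) = -2 (I(Q) = -4 + (6 - 4) = -4 + 2 = -2)
I(B(-1))² = (-2)² = 4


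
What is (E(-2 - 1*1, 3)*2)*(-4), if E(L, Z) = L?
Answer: 24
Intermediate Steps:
(E(-2 - 1*1, 3)*2)*(-4) = ((-2 - 1*1)*2)*(-4) = ((-2 - 1)*2)*(-4) = -3*2*(-4) = -6*(-4) = 24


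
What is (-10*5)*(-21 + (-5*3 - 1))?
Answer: 1850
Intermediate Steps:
(-10*5)*(-21 + (-5*3 - 1)) = -50*(-21 + (-15 - 1)) = -50*(-21 - 16) = -50*(-37) = 1850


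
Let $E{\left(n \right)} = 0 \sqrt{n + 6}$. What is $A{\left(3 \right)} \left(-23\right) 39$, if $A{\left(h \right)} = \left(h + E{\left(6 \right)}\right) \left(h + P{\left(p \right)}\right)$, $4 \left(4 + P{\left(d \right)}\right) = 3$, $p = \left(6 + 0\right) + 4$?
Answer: $\frac{2691}{4} \approx 672.75$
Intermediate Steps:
$p = 10$ ($p = 6 + 4 = 10$)
$E{\left(n \right)} = 0$ ($E{\left(n \right)} = 0 \sqrt{6 + n} = 0$)
$P{\left(d \right)} = - \frac{13}{4}$ ($P{\left(d \right)} = -4 + \frac{1}{4} \cdot 3 = -4 + \frac{3}{4} = - \frac{13}{4}$)
$A{\left(h \right)} = h \left(- \frac{13}{4} + h\right)$ ($A{\left(h \right)} = \left(h + 0\right) \left(h - \frac{13}{4}\right) = h \left(- \frac{13}{4} + h\right)$)
$A{\left(3 \right)} \left(-23\right) 39 = \frac{1}{4} \cdot 3 \left(-13 + 4 \cdot 3\right) \left(-23\right) 39 = \frac{1}{4} \cdot 3 \left(-13 + 12\right) \left(-23\right) 39 = \frac{1}{4} \cdot 3 \left(-1\right) \left(-23\right) 39 = \left(- \frac{3}{4}\right) \left(-23\right) 39 = \frac{69}{4} \cdot 39 = \frac{2691}{4}$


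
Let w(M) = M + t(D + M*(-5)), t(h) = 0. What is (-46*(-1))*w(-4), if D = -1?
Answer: -184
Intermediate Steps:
w(M) = M (w(M) = M + 0 = M)
(-46*(-1))*w(-4) = -46*(-1)*(-4) = 46*(-4) = -184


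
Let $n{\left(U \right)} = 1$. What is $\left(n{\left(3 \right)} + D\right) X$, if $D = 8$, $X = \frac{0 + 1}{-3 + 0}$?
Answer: $-3$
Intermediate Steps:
$X = - \frac{1}{3}$ ($X = 1 \frac{1}{-3} = 1 \left(- \frac{1}{3}\right) = - \frac{1}{3} \approx -0.33333$)
$\left(n{\left(3 \right)} + D\right) X = \left(1 + 8\right) \left(- \frac{1}{3}\right) = 9 \left(- \frac{1}{3}\right) = -3$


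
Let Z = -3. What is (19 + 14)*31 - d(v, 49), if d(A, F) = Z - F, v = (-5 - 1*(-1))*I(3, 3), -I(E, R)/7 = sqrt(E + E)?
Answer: 1075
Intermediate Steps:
I(E, R) = -7*sqrt(2)*sqrt(E) (I(E, R) = -7*sqrt(E + E) = -7*sqrt(2)*sqrt(E))
v = 28*sqrt(6) (v = (-5 - 1*(-1))*(-7*sqrt(2)*sqrt(3)) = (-5 + 1)*(-7*sqrt(6)) = -(-28)*sqrt(6) = 28*sqrt(6) ≈ 68.586)
d(A, F) = -3 - F
(19 + 14)*31 - d(v, 49) = (19 + 14)*31 - (-3 - 1*49) = 33*31 - (-3 - 49) = 1023 - 1*(-52) = 1023 + 52 = 1075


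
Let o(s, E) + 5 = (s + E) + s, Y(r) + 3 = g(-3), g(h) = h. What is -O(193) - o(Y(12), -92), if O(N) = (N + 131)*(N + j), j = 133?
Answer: -105515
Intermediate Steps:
Y(r) = -6 (Y(r) = -3 - 3 = -6)
O(N) = (131 + N)*(133 + N) (O(N) = (N + 131)*(N + 133) = (131 + N)*(133 + N))
o(s, E) = -5 + E + 2*s (o(s, E) = -5 + ((s + E) + s) = -5 + ((E + s) + s) = -5 + (E + 2*s) = -5 + E + 2*s)
-O(193) - o(Y(12), -92) = -(17423 + 193**2 + 264*193) - (-5 - 92 + 2*(-6)) = -(17423 + 37249 + 50952) - (-5 - 92 - 12) = -1*105624 - 1*(-109) = -105624 + 109 = -105515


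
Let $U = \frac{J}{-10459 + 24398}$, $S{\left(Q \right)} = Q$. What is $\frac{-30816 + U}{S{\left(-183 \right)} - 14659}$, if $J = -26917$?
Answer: $\frac{429571141}{206882638} \approx 2.0764$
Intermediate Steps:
$U = - \frac{26917}{13939}$ ($U = - \frac{26917}{-10459 + 24398} = - \frac{26917}{13939} \approx -1.9311$)
$\frac{-30816 + U}{S{\left(-183 \right)} - 14659} = \frac{-30816 - \frac{26917}{13939}}{-183 - 14659} = - \frac{429571141}{13939 \left(-14842\right)} = \left(- \frac{429571141}{13939}\right) \left(- \frac{1}{14842}\right) = \frac{429571141}{206882638}$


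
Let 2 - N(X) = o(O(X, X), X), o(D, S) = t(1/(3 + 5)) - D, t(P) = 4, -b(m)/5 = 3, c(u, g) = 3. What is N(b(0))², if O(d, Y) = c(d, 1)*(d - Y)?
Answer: 4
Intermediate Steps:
b(m) = -15 (b(m) = -5*3 = -15)
O(d, Y) = -3*Y + 3*d (O(d, Y) = 3*(d - Y) = -3*Y + 3*d)
o(D, S) = 4 - D
N(X) = -2 (N(X) = 2 - (4 - (-3*X + 3*X)) = 2 - (4 - 1*0) = 2 - (4 + 0) = 2 - 1*4 = 2 - 4 = -2)
N(b(0))² = (-2)² = 4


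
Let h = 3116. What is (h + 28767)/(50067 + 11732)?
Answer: 31883/61799 ≈ 0.51591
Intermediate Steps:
(h + 28767)/(50067 + 11732) = (3116 + 28767)/(50067 + 11732) = 31883/61799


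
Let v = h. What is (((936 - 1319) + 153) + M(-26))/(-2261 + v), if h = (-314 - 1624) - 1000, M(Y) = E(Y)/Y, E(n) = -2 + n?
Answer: 992/22529 ≈ 0.044032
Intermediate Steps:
M(Y) = (-2 + Y)/Y
h = -2938 (h = -1938 - 1000 = -2938)
v = -2938
(((936 - 1319) + 153) + M(-26))/(-2261 + v) = (((936 - 1319) + 153) + (-2 - 26)/(-26))/(-2261 - 2938) = ((-383 + 153) - 1/26*(-28))/(-5199) = (-230 + 14/13)*(-1/5199) = -2976/13*(-1/5199) = 992/22529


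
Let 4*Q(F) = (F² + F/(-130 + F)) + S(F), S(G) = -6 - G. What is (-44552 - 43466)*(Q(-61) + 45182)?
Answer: -1550891462925/382 ≈ -4.0599e+9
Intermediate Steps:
Q(F) = -3/2 - F/4 + F²/4 + F/(4*(-130 + F)) (Q(F) = ((F² + F/(-130 + F)) + (-6 - F))/4 = (-6 + F² - F + F/(-130 + F))/4 = -3/2 - F/4 + F²/4 + F/(4*(-130 + F)))
(-44552 - 43466)*(Q(-61) + 45182) = (-44552 - 43466)*((780 + (-61)³ - 131*(-61)² + 125*(-61))/(4*(-130 - 61)) + 45182) = -88018*((¼)*(780 - 226981 - 131*3721 - 7625)/(-191) + 45182) = -88018*((¼)*(-1/191)*(780 - 226981 - 487451 - 7625) + 45182) = -88018*((¼)*(-1/191)*(-721277) + 45182) = -88018*(721277/764 + 45182) = -88018*35240325/764 = -1550891462925/382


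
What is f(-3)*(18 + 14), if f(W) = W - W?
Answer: 0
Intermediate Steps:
f(W) = 0
f(-3)*(18 + 14) = 0*(18 + 14) = 0*32 = 0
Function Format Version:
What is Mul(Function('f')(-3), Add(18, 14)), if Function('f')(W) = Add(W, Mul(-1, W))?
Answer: 0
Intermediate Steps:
Function('f')(W) = 0
Mul(Function('f')(-3), Add(18, 14)) = Mul(0, Add(18, 14)) = Mul(0, 32) = 0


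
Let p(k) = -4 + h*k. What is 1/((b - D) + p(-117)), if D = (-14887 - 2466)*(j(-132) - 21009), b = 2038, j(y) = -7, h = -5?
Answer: -1/364688029 ≈ -2.7421e-9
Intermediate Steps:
D = 364690648 (D = (-14887 - 2466)*(-7 - 21009) = -17353*(-21016) = 364690648)
p(k) = -4 - 5*k
1/((b - D) + p(-117)) = 1/((2038 - 1*364690648) + (-4 - 5*(-117))) = 1/((2038 - 364690648) + (-4 + 585)) = 1/(-364688610 + 581) = 1/(-364688029) = -1/364688029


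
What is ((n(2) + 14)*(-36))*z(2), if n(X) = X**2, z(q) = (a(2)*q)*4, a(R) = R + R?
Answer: -20736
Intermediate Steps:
a(R) = 2*R
z(q) = 16*q (z(q) = ((2*2)*q)*4 = (4*q)*4 = 16*q)
((n(2) + 14)*(-36))*z(2) = ((2**2 + 14)*(-36))*(16*2) = ((4 + 14)*(-36))*32 = (18*(-36))*32 = -648*32 = -20736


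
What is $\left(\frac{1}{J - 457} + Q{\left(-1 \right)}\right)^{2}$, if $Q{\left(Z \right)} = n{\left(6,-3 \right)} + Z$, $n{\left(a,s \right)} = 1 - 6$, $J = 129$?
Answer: $\frac{3876961}{107584} \approx 36.037$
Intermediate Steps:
$n{\left(a,s \right)} = -5$ ($n{\left(a,s \right)} = 1 - 6 = -5$)
$Q{\left(Z \right)} = -5 + Z$
$\left(\frac{1}{J - 457} + Q{\left(-1 \right)}\right)^{2} = \left(\frac{1}{129 - 457} - 6\right)^{2} = \left(\frac{1}{-328} - 6\right)^{2} = \left(- \frac{1}{328} - 6\right)^{2} = \left(- \frac{1969}{328}\right)^{2} = \frac{3876961}{107584}$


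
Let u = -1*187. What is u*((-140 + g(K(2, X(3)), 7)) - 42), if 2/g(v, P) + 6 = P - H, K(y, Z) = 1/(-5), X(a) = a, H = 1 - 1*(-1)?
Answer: 34408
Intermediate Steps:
H = 2 (H = 1 + 1 = 2)
K(y, Z) = -⅕
g(v, P) = 2/(-8 + P) (g(v, P) = 2/(-6 + (P - 1*2)) = 2/(-6 + (P - 2)) = 2/(-6 + (-2 + P)) = 2/(-8 + P))
u = -187
u*((-140 + g(K(2, X(3)), 7)) - 42) = -187*((-140 + 2/(-8 + 7)) - 42) = -187*((-140 + 2/(-1)) - 42) = -187*((-140 + 2*(-1)) - 42) = -187*((-140 - 2) - 42) = -187*(-142 - 42) = -187*(-184) = 34408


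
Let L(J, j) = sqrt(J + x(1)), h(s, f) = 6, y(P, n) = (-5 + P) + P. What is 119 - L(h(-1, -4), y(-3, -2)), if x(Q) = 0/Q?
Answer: 119 - sqrt(6) ≈ 116.55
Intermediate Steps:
x(Q) = 0
y(P, n) = -5 + 2*P
L(J, j) = sqrt(J) (L(J, j) = sqrt(J + 0) = sqrt(J))
119 - L(h(-1, -4), y(-3, -2)) = 119 - sqrt(6)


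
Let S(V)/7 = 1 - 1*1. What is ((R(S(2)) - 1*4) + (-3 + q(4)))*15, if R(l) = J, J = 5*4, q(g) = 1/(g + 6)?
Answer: 393/2 ≈ 196.50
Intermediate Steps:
S(V) = 0 (S(V) = 7*(1 - 1*1) = 7*(1 - 1) = 7*0 = 0)
q(g) = 1/(6 + g)
J = 20
R(l) = 20
((R(S(2)) - 1*4) + (-3 + q(4)))*15 = ((20 - 1*4) + (-3 + 1/(6 + 4)))*15 = ((20 - 4) + (-3 + 1/10))*15 = (16 + (-3 + ⅒))*15 = (16 - 29/10)*15 = (131/10)*15 = 393/2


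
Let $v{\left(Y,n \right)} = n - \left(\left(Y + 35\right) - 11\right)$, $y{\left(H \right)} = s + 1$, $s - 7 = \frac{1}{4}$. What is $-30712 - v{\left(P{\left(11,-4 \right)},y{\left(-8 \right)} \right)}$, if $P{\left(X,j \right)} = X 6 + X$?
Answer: $- \frac{122477}{4} \approx -30619.0$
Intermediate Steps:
$s = \frac{29}{4}$ ($s = 7 + \frac{1}{4} = \frac{29}{4} \approx 7.25$)
$P{\left(X,j \right)} = 7 X$ ($P{\left(X,j \right)} = 6 X + X = 7 X$)
$y{\left(H \right)} = \frac{33}{4}$ ($y{\left(H \right)} = \frac{29}{4} + 1 = \frac{33}{4}$)
$v{\left(Y,n \right)} = -24 + n - Y$ ($v{\left(Y,n \right)} = n - \left(\left(35 + Y\right) - 11\right) = n - \left(24 + Y\right) = -24 + n - Y$)
$-30712 - v{\left(P{\left(11,-4 \right)},y{\left(-8 \right)} \right)} = -30712 - \left(-24 + \frac{33}{4} - 7 \cdot 11\right) = -30712 - \left(-24 + \frac{33}{4} - 77\right) = -30712 - - \frac{371}{4} = -30712 + \frac{371}{4} = - \frac{122477}{4}$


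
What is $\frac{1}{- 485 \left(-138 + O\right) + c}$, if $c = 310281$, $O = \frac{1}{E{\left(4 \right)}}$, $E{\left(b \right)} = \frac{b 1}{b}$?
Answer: $\frac{1}{376726} \approx 2.6544 \cdot 10^{-6}$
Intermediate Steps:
$E{\left(b \right)} = 1$ ($E{\left(b \right)} = \frac{b}{b} = 1$)
$O = 1$ ($O = 1^{-1} = 1$)
$\frac{1}{- 485 \left(-138 + O\right) + c} = \frac{1}{- 485 \left(-138 + 1\right) + 310281} = \frac{1}{\left(-485\right) \left(-137\right) + 310281} = \frac{1}{66445 + 310281} = \frac{1}{376726}$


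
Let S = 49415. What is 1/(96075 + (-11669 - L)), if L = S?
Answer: 1/34991 ≈ 2.8579e-5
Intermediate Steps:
L = 49415
1/(96075 + (-11669 - L)) = 1/(96075 + (-11669 - 1*49415)) = 1/(96075 + (-11669 - 49415)) = 1/(96075 - 61084) = 1/34991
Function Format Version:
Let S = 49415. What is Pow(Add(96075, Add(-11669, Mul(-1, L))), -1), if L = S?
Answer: Rational(1, 34991) ≈ 2.8579e-5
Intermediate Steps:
L = 49415
Pow(Add(96075, Add(-11669, Mul(-1, L))), -1) = Pow(Add(96075, Add(-11669, Mul(-1, 49415))), -1) = Pow(Add(96075, Add(-11669, -49415)), -1) = Pow(Add(96075, -61084), -1) = Pow(34991, -1) = Rational(1, 34991)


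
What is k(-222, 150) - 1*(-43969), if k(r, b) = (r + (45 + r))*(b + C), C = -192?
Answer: 60727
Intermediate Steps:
k(r, b) = (-192 + b)*(45 + 2*r) (k(r, b) = (r + (45 + r))*(b - 192) = (45 + 2*r)*(-192 + b) = (-192 + b)*(45 + 2*r))
k(-222, 150) - 1*(-43969) = (-8640 - 384*(-222) + 45*150 + 2*150*(-222)) - 1*(-43969) = (-8640 + 85248 + 6750 - 66600) + 43969 = 16758 + 43969 = 60727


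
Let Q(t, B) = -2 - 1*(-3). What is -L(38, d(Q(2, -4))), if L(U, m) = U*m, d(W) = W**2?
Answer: -38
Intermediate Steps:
Q(t, B) = 1 (Q(t, B) = -2 + 3 = 1)
-L(38, d(Q(2, -4))) = -38*1**2 = -38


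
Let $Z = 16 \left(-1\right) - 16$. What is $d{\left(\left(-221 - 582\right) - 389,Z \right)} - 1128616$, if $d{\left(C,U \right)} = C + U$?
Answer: $-1129840$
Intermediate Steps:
$Z = -32$ ($Z = -16 - 16 = -32$)
$d{\left(\left(-221 - 582\right) - 389,Z \right)} - 1128616 = \left(\left(\left(-221 - 582\right) - 389\right) - 32\right) - 1128616 = \left(\left(-803 - 389\right) - 32\right) + \left(\left(-677324 + 1098621\right) - 1549913\right) = \left(-1192 - 32\right) + \left(421297 - 1549913\right) = -1224 - 1128616 = -1129840$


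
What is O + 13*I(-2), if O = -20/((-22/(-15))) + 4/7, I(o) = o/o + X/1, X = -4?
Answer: -4009/77 ≈ -52.065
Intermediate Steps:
I(o) = -3 (I(o) = o/o - 4/1 = 1 - 4*1 = 1 - 4 = -3)
O = -1006/77 (O = -20/((-22*(-1/15))) + 4*(⅐) = -20/22/15 + 4/7 = -20*15/22 + 4/7 = -150/11 + 4/7 = -1006/77 ≈ -13.065)
O + 13*I(-2) = -1006/77 + 13*(-3) = -1006/77 - 39 = -4009/77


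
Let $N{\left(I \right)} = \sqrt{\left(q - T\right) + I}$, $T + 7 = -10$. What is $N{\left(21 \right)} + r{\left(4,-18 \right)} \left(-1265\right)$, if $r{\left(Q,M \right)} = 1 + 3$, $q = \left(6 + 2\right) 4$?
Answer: $-5060 + \sqrt{70} \approx -5051.6$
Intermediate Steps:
$q = 32$ ($q = 8 \cdot 4 = 32$)
$r{\left(Q,M \right)} = 4$
$T = -17$ ($T = -7 - 10 = -17$)
$N{\left(I \right)} = \sqrt{49 + I}$ ($N{\left(I \right)} = \sqrt{\left(32 - -17\right) + I} = \sqrt{\left(32 + 17\right) + I} = \sqrt{49 + I}$)
$N{\left(21 \right)} + r{\left(4,-18 \right)} \left(-1265\right) = \sqrt{49 + 21} + 4 \left(-1265\right) = \sqrt{70} - 5060 = -5060 + \sqrt{70}$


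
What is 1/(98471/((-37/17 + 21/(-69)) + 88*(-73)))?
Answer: -2512754/38502161 ≈ -0.065263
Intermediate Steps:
1/(98471/((-37/17 + 21/(-69)) + 88*(-73))) = 1/(98471/((-37*1/17 + 21*(-1/69)) - 6424)) = 1/(98471/((-37/17 - 7/23) - 6424)) = 1/(98471/(-970/391 - 6424)) = 1/(98471/(-2512754/391)) = 1/(98471*(-391/2512754)) = 1/(-38502161/2512754) = -2512754/38502161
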